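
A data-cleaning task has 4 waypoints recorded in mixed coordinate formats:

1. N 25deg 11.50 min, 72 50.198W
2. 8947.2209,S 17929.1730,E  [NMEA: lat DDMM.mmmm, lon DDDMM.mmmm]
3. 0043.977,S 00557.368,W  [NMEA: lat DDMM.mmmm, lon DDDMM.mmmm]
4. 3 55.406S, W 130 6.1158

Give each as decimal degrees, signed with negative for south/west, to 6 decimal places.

1. 25.191667, -72.836633
2. -89.787015, 179.486217
3. -0.732950, -5.956133
4. -3.923433, -130.101930

Point 1:
  Lat: 25 + 11.5/60 = 25.1916667
  N → positive
  Longitude: 50.198′ = 0.836633°; total 72.8366333
  W → negative
Point 2:
  Lat: split at 2 digits → 89° and 47.2209′; 89 + 47.2209/60 = 89.7870150
  S → negative
  Longitude: split at 3 digits → 179° and 29.173′; 179 + 29.173/60 = 179.4862167
  E → positive
Point 3:
  φ: split at 2 digits → 00° and 43.977′; 0 + 43.977/60 = 0.7329500
  S → negative
  Longitude: degrees = first 3 digits = 5, minutes = 57.368; 5 + 57.368/60 = 5.9561333
  W → negative
Point 4:
  Latitude: 55.406′ = 0.923433°; total 3.9234333
  hemisphere S, so the sign is −
  Lon: 130 + 6.1158/60 = 130.1019300
  W → negative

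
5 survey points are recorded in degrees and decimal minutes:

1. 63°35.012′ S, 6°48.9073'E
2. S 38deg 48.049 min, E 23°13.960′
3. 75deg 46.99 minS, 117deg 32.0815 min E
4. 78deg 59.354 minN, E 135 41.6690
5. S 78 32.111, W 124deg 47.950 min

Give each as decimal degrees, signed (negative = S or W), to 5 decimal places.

1. -63.58353, 6.81512
2. -38.80082, 23.23267
3. -75.78317, 117.53469
4. 78.98923, 135.69448
5. -78.53518, -124.79917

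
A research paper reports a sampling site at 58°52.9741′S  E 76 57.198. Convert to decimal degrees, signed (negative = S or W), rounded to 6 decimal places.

φ: 58 + 52.9741/60 = 58.8829017
hemisphere S, so the sign is −
Lon: 57.198′ = 0.953300°; total 76.9533000
E → positive

-58.882902, 76.953300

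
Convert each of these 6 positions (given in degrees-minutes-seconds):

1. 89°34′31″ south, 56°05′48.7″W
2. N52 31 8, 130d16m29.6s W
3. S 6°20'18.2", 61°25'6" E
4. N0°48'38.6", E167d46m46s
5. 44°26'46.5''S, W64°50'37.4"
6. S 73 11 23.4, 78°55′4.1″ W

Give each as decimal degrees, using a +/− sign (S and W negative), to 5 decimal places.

1. -89.57528, -56.09686
2. 52.51889, -130.27489
3. -6.33839, 61.41833
4. 0.81072, 167.77944
5. -44.44625, -64.84372
6. -73.18983, -78.91781

Point 1:
  Lat: 89° + 34/60 + 31/3600 = 89 + 0.566667 + 0.008611 = 89.575278
  hemisphere S, so the sign is −
  Lon: 56 + 5/60 + 48.7/3600 = 56.096861
  W → negative
Point 2:
  Lat: 31′ + 8″ = 31.13333′; 52 + 31.13333/60 = 52.518889
  N ⇒ keep positive
  λ: 130° + 16/60 + 29.6/3600 = 130 + 0.266667 + 0.008222 = 130.274889
  W ⇒ negate
Point 3:
  φ: 6 + 20/60 + 18.2/3600 = 6.338389
  S ⇒ negate
  Lon: 61° + 25/60 + 6/3600 = 61 + 0.416667 + 0.001667 = 61.418333
  E → positive
Point 4:
  Latitude: 0° + 48/60 + 38.6/3600 = 0 + 0.800000 + 0.010722 = 0.810722
  N ⇒ keep positive
  λ: 167° + 46/60 + 46/3600 = 167 + 0.766667 + 0.012778 = 167.779444
  E ⇒ keep positive
Point 5:
  Latitude: 26′ + 46.5″ = 26.77500′; 44 + 26.77500/60 = 44.446250
  S ⇒ negate
  λ: 50′ + 37.4″ = 50.62333′; 64 + 50.62333/60 = 64.843722
  W ⇒ negate
Point 6:
  φ: 11′ + 23.4″ = 11.39000′; 73 + 11.39000/60 = 73.189833
  S ⇒ negate
  λ: 78° + 55/60 + 4.1/3600 = 78 + 0.916667 + 0.001139 = 78.917806
  W ⇒ negate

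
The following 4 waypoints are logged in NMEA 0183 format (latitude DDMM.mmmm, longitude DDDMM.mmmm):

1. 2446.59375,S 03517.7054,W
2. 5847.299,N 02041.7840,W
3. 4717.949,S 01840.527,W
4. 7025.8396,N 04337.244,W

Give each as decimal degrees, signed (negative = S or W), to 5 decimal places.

Point 1:
  Lat: degrees = first 2 digits = 24, minutes = 46.59375; 24 + 46.59375/60 = 24.776563
  hemisphere S, so the sign is −
  Lon: degrees = first 3 digits = 35, minutes = 17.7054; 35 + 17.7054/60 = 35.295090
  W → negative
Point 2:
  φ: degrees = first 2 digits = 58, minutes = 47.299; 58 + 47.299/60 = 58.788317
  N ⇒ keep positive
  Lon: split at 3 digits → 020° and 41.784′; 20 + 41.784/60 = 20.696400
  hemisphere W, so the sign is −
Point 3:
  Latitude: degrees = first 2 digits = 47, minutes = 17.949; 47 + 17.949/60 = 47.299150
  S → negative
  λ: split at 3 digits → 018° and 40.527′; 18 + 40.527/60 = 18.675450
  W ⇒ negate
Point 4:
  Lat: split at 2 digits → 70° and 25.8396′; 70 + 25.8396/60 = 70.430660
  N ⇒ keep positive
  λ: split at 3 digits → 043° and 37.244′; 43 + 37.244/60 = 43.620733
  W ⇒ negate

1. -24.77656, -35.29509
2. 58.78832, -20.69640
3. -47.29915, -18.67545
4. 70.43066, -43.62073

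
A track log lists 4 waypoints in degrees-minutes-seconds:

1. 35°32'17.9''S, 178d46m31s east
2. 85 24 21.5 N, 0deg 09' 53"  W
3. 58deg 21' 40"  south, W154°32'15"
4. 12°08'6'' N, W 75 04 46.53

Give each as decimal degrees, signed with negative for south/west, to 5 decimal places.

1. -35.53831, 178.77528
2. 85.40597, -0.16472
3. -58.36111, -154.53750
4. 12.13500, -75.07959

Point 1:
  φ: 35 + 32/60 + 17.9/3600 = 35.538306
  hemisphere S, so the sign is −
  Lon: 178 + 46/60 + 31/3600 = 178.775278
  E → positive
Point 2:
  Lat: 85° + 24/60 + 21.5/3600 = 85 + 0.400000 + 0.005972 = 85.405972
  N ⇒ keep positive
  Lon: 0° + 9/60 + 53/3600 = 0 + 0.150000 + 0.014722 = 0.164722
  W ⇒ negate
Point 3:
  Lat: 58° + 21/60 + 40/3600 = 58 + 0.350000 + 0.011111 = 58.361111
  S → negative
  Longitude: 154° + 32/60 + 15/3600 = 154 + 0.533333 + 0.004167 = 154.537500
  W → negative
Point 4:
  Latitude: 12° + 8/60 + 6/3600 = 12 + 0.133333 + 0.001667 = 12.135000
  N ⇒ keep positive
  Lon: 75° + 4/60 + 46.53/3600 = 75 + 0.066667 + 0.012925 = 75.079592
  W ⇒ negate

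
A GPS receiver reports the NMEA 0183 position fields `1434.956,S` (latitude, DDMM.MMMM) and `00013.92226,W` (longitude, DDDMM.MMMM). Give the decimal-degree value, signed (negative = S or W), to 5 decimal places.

-14.58260, -0.23204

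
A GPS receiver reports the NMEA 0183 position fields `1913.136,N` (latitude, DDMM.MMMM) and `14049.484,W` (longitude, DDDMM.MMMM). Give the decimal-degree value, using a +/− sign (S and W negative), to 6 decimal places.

Latitude: split at 2 digits → 19° and 13.136′; 19 + 13.136/60 = 19.2189333
N ⇒ keep positive
Longitude: degrees = first 3 digits = 140, minutes = 49.484; 140 + 49.484/60 = 140.8247333
W → negative

19.218933, -140.824733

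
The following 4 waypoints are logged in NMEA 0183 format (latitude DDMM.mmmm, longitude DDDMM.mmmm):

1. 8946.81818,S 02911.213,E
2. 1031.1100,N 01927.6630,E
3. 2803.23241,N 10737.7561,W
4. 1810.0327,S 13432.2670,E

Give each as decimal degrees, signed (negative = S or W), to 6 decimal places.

1. -89.780303, 29.186883
2. 10.518500, 19.461050
3. 28.053874, -107.629268
4. -18.167212, 134.537783

Point 1:
  φ: degrees = first 2 digits = 89, minutes = 46.81818; 89 + 46.81818/60 = 89.7803030
  S ⇒ negate
  Longitude: split at 3 digits → 029° and 11.213′; 29 + 11.213/60 = 29.1868833
  E ⇒ keep positive
Point 2:
  φ: degrees = first 2 digits = 10, minutes = 31.11; 10 + 31.11/60 = 10.5185000
  N → positive
  λ: split at 3 digits → 019° and 27.663′; 19 + 27.663/60 = 19.4610500
  E → positive
Point 3:
  φ: split at 2 digits → 28° and 3.23241′; 28 + 3.23241/60 = 28.0538735
  N → positive
  Longitude: split at 3 digits → 107° and 37.7561′; 107 + 37.7561/60 = 107.6292683
  W ⇒ negate
Point 4:
  Latitude: split at 2 digits → 18° and 10.0327′; 18 + 10.0327/60 = 18.1672117
  S → negative
  Lon: degrees = first 3 digits = 134, minutes = 32.267; 134 + 32.267/60 = 134.5377833
  E ⇒ keep positive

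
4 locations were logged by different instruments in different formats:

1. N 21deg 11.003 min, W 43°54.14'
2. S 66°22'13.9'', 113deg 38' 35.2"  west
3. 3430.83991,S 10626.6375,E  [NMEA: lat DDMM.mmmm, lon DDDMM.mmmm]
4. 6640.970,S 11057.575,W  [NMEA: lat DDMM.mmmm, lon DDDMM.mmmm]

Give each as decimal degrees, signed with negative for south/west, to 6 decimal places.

1. 21.183383, -43.902333
2. -66.370528, -113.643111
3. -34.513999, 106.443958
4. -66.682833, -110.959583

Point 1:
  Lat: 11.003′ = 0.183383°; total 21.1833833
  N → positive
  λ: 54.14′ = 0.902333°; total 43.9023333
  W ⇒ negate
Point 2:
  Latitude: 66° + 22/60 + 13.9/3600 = 66 + 0.366667 + 0.003861 = 66.3705278
  S ⇒ negate
  λ: 113° + 38/60 + 35.2/3600 = 113 + 0.633333 + 0.009778 = 113.6431111
  W → negative
Point 3:
  Lat: degrees = first 2 digits = 34, minutes = 30.83991; 34 + 30.83991/60 = 34.5139985
  S → negative
  λ: split at 3 digits → 106° and 26.6375′; 106 + 26.6375/60 = 106.4439583
  E ⇒ keep positive
Point 4:
  φ: degrees = first 2 digits = 66, minutes = 40.97; 66 + 40.97/60 = 66.6828333
  hemisphere S, so the sign is −
  Longitude: split at 3 digits → 110° and 57.575′; 110 + 57.575/60 = 110.9595833
  hemisphere W, so the sign is −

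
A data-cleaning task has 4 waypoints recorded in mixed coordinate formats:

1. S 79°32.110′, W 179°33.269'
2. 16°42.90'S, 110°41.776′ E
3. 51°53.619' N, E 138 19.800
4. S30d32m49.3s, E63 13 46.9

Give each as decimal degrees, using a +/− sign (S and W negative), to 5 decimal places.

Point 1:
  φ: 79 + 32.11/60 = 79.535167
  S → negative
  λ: 179 + 33.269/60 = 179.554483
  W → negative
Point 2:
  Lat: 42.9′ = 0.715000°; total 16.715000
  hemisphere S, so the sign is −
  λ: 110 + 41.776/60 = 110.696267
  E ⇒ keep positive
Point 3:
  Latitude: 53.619′ = 0.893650°; total 51.893650
  N → positive
  Lon: 19.8′ = 0.330000°; total 138.330000
  E ⇒ keep positive
Point 4:
  Latitude: 30° + 32/60 + 49.3/3600 = 30 + 0.533333 + 0.013694 = 30.547028
  S → negative
  Lon: 63 + 13/60 + 46.9/3600 = 63.229694
  E → positive

1. -79.53517, -179.55448
2. -16.71500, 110.69627
3. 51.89365, 138.33000
4. -30.54703, 63.22969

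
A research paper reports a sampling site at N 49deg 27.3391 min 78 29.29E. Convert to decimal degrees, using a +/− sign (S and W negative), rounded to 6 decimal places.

49.455652, 78.488167

Lat: 27.3391′ = 0.455652°; total 49.4556517
N → positive
Lon: 78 + 29.29/60 = 78.4881667
E ⇒ keep positive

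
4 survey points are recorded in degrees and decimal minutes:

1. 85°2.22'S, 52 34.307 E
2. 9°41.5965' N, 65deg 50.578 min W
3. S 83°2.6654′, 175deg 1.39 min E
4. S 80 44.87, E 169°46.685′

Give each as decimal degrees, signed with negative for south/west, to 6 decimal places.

Point 1:
  Latitude: 2.22′ = 0.037000°; total 85.0370000
  hemisphere S, so the sign is −
  Longitude: 34.307′ = 0.571783°; total 52.5717833
  E → positive
Point 2:
  Latitude: 41.5965′ = 0.693275°; total 9.6932750
  N → positive
  Lon: 65 + 50.578/60 = 65.8429667
  W ⇒ negate
Point 3:
  φ: 2.6654′ = 0.044423°; total 83.0444233
  hemisphere S, so the sign is −
  Lon: 175 + 1.39/60 = 175.0231667
  E → positive
Point 4:
  Latitude: 80 + 44.87/60 = 80.7478333
  S ⇒ negate
  Lon: 46.685′ = 0.778083°; total 169.7780833
  E ⇒ keep positive

1. -85.037000, 52.571783
2. 9.693275, -65.842967
3. -83.044423, 175.023167
4. -80.747833, 169.778083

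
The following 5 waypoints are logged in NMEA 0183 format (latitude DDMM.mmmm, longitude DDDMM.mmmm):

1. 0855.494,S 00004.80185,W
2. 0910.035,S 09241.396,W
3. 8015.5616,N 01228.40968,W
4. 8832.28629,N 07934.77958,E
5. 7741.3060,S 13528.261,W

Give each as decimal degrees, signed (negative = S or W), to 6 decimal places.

1. -8.924900, -0.080031
2. -9.167250, -92.689933
3. 80.259360, -12.473495
4. 88.538105, 79.579660
5. -77.688433, -135.471017

Point 1:
  Latitude: degrees = first 2 digits = 8, minutes = 55.494; 8 + 55.494/60 = 8.9249000
  S → negative
  λ: degrees = first 3 digits = 0, minutes = 4.80185; 0 + 4.80185/60 = 0.0800308
  hemisphere W, so the sign is −
Point 2:
  Lat: split at 2 digits → 09° and 10.035′; 9 + 10.035/60 = 9.1672500
  hemisphere S, so the sign is −
  λ: degrees = first 3 digits = 92, minutes = 41.396; 92 + 41.396/60 = 92.6899333
  W ⇒ negate
Point 3:
  φ: degrees = first 2 digits = 80, minutes = 15.5616; 80 + 15.5616/60 = 80.2593600
  N → positive
  Longitude: degrees = first 3 digits = 12, minutes = 28.40968; 12 + 28.40968/60 = 12.4734947
  hemisphere W, so the sign is −
Point 4:
  Lat: split at 2 digits → 88° and 32.28629′; 88 + 32.28629/60 = 88.5381048
  N → positive
  Lon: split at 3 digits → 079° and 34.77958′; 79 + 34.77958/60 = 79.5796597
  E ⇒ keep positive
Point 5:
  φ: degrees = first 2 digits = 77, minutes = 41.306; 77 + 41.306/60 = 77.6884333
  hemisphere S, so the sign is −
  λ: split at 3 digits → 135° and 28.261′; 135 + 28.261/60 = 135.4710167
  W ⇒ negate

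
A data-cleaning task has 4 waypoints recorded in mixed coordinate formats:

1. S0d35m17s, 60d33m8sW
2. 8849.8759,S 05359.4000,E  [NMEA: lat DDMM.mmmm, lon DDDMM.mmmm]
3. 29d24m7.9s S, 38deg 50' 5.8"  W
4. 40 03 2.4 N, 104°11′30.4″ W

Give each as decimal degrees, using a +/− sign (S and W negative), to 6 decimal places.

Point 1:
  Lat: 0° + 35/60 + 17/3600 = 0 + 0.583333 + 0.004722 = 0.5880556
  hemisphere S, so the sign is −
  Longitude: 60 + 33/60 + 8/3600 = 60.5522222
  W → negative
Point 2:
  φ: split at 2 digits → 88° and 49.8759′; 88 + 49.8759/60 = 88.8312650
  hemisphere S, so the sign is −
  Lon: split at 3 digits → 053° and 59.4′; 53 + 59.4/60 = 53.9900000
  E ⇒ keep positive
Point 3:
  Lat: 29 + 24/60 + 7.9/3600 = 29.4021944
  S → negative
  λ: 38° + 50/60 + 5.8/3600 = 38 + 0.833333 + 0.001611 = 38.8349444
  W → negative
Point 4:
  Lat: 3′ + 2.4″ = 3.04000′; 40 + 3.04000/60 = 40.0506667
  N ⇒ keep positive
  Longitude: 11′ + 30.4″ = 11.50667′; 104 + 11.50667/60 = 104.1917778
  W → negative

1. -0.588056, -60.552222
2. -88.831265, 53.990000
3. -29.402194, -38.834944
4. 40.050667, -104.191778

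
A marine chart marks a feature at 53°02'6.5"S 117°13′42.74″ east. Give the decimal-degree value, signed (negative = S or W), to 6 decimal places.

Latitude: 53° + 2/60 + 6.5/3600 = 53 + 0.033333 + 0.001806 = 53.0351389
S → negative
Lon: 117 + 13/60 + 42.74/3600 = 117.2285389
E → positive

-53.035139, 117.228539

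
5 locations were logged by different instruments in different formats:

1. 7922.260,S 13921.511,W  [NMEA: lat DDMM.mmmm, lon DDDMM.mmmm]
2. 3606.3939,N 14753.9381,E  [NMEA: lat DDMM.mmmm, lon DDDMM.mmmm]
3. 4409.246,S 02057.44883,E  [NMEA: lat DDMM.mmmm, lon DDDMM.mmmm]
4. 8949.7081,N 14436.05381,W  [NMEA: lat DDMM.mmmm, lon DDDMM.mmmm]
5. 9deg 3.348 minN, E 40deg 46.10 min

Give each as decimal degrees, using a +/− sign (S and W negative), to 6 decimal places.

Point 1:
  Latitude: split at 2 digits → 79° and 22.26′; 79 + 22.26/60 = 79.3710000
  S → negative
  Lon: split at 3 digits → 139° and 21.511′; 139 + 21.511/60 = 139.3585167
  W → negative
Point 2:
  φ: degrees = first 2 digits = 36, minutes = 6.3939; 36 + 6.3939/60 = 36.1065650
  N ⇒ keep positive
  λ: split at 3 digits → 147° and 53.9381′; 147 + 53.9381/60 = 147.8989683
  E → positive
Point 3:
  Latitude: degrees = first 2 digits = 44, minutes = 9.246; 44 + 9.246/60 = 44.1541000
  S ⇒ negate
  Lon: split at 3 digits → 020° and 57.44883′; 20 + 57.44883/60 = 20.9574805
  E ⇒ keep positive
Point 4:
  φ: degrees = first 2 digits = 89, minutes = 49.7081; 89 + 49.7081/60 = 89.8284683
  N ⇒ keep positive
  λ: split at 3 digits → 144° and 36.05381′; 144 + 36.05381/60 = 144.6008968
  W → negative
Point 5:
  φ: 3.348′ = 0.055800°; total 9.0558000
  N → positive
  Longitude: 40 + 46.1/60 = 40.7683333
  E ⇒ keep positive

1. -79.371000, -139.358517
2. 36.106565, 147.898968
3. -44.154100, 20.957481
4. 89.828468, -144.600897
5. 9.055800, 40.768333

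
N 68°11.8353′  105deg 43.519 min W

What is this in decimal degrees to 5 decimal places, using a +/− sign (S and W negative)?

Latitude: 11.8353′ = 0.197255°; total 68.197255
N ⇒ keep positive
Lon: 43.519′ = 0.725317°; total 105.725317
W → negative

68.19726, -105.72532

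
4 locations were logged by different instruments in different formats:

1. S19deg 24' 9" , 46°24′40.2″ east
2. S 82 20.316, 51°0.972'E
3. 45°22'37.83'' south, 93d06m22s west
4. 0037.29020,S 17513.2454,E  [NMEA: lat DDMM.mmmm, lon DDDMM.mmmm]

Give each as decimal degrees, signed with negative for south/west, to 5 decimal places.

Point 1:
  φ: 19° + 24/60 + 9/3600 = 19 + 0.400000 + 0.002500 = 19.402500
  hemisphere S, so the sign is −
  λ: 46° + 24/60 + 40.2/3600 = 46 + 0.400000 + 0.011167 = 46.411167
  E ⇒ keep positive
Point 2:
  Latitude: 82 + 20.316/60 = 82.338600
  hemisphere S, so the sign is −
  Lon: 51 + 0.972/60 = 51.016200
  E ⇒ keep positive
Point 3:
  Latitude: 45 + 22/60 + 37.83/3600 = 45.377175
  hemisphere S, so the sign is −
  λ: 93° + 6/60 + 22/3600 = 93 + 0.100000 + 0.006111 = 93.106111
  hemisphere W, so the sign is −
Point 4:
  Latitude: split at 2 digits → 00° and 37.2902′; 0 + 37.2902/60 = 0.621503
  S ⇒ negate
  λ: split at 3 digits → 175° and 13.2454′; 175 + 13.2454/60 = 175.220757
  E ⇒ keep positive

1. -19.40250, 46.41117
2. -82.33860, 51.01620
3. -45.37718, -93.10611
4. -0.62150, 175.22076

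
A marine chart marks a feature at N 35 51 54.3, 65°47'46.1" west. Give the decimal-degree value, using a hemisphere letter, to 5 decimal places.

Lat: 51′ + 54.3″ = 51.90500′; 35 + 51.90500/60 = 35.865083
λ: 65° + 47/60 + 46.1/3600 = 65 + 0.783333 + 0.012806 = 65.796139

35.86508° N, 65.79614° W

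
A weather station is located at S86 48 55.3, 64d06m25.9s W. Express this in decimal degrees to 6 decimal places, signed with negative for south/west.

φ: 86° + 48/60 + 55.3/3600 = 86 + 0.800000 + 0.015361 = 86.8153611
S → negative
Lon: 64° + 6/60 + 25.9/3600 = 64 + 0.100000 + 0.007194 = 64.1071944
W ⇒ negate

-86.815361, -64.107194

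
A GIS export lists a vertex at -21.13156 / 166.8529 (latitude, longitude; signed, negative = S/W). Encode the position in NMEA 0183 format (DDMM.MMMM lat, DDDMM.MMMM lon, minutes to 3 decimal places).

Latitude is negative → S; |value| = 21.131560
Latitude: 21° + 0.131560 × 60 = 21° 7.89360′
Longitude: 166° + 0.852900 × 60 = 166° 51.17400′

2107.894,S / 16651.174,E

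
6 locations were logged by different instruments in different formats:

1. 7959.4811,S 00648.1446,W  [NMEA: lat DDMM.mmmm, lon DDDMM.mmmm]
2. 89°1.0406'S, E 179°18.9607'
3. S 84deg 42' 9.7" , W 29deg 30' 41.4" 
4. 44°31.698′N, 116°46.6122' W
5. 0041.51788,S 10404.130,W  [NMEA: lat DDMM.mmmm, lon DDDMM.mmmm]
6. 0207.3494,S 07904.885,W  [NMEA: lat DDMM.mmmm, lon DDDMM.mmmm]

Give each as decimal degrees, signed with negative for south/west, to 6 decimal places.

1. -79.991352, -6.802410
2. -89.017343, 179.316012
3. -84.702694, -29.511500
4. 44.528300, -116.776870
5. -0.691965, -104.068833
6. -2.122490, -79.081417

Point 1:
  Latitude: degrees = first 2 digits = 79, minutes = 59.4811; 79 + 59.4811/60 = 79.9913517
  S ⇒ negate
  Longitude: split at 3 digits → 006° and 48.1446′; 6 + 48.1446/60 = 6.8024100
  W → negative
Point 2:
  Latitude: 89 + 1.0406/60 = 89.0173433
  hemisphere S, so the sign is −
  λ: 18.9607′ = 0.316012°; total 179.3160117
  E ⇒ keep positive
Point 3:
  φ: 84 + 42/60 + 9.7/3600 = 84.7026944
  S ⇒ negate
  Lon: 29 + 30/60 + 41.4/3600 = 29.5115000
  W ⇒ negate
Point 4:
  Lat: 31.698′ = 0.528300°; total 44.5283000
  N → positive
  Longitude: 46.6122′ = 0.776870°; total 116.7768700
  W ⇒ negate
Point 5:
  Latitude: split at 2 digits → 00° and 41.51788′; 0 + 41.51788/60 = 0.6919647
  S → negative
  Lon: degrees = first 3 digits = 104, minutes = 4.13; 104 + 4.13/60 = 104.0688333
  W ⇒ negate
Point 6:
  Lat: degrees = first 2 digits = 2, minutes = 7.3494; 2 + 7.3494/60 = 2.1224900
  hemisphere S, so the sign is −
  λ: split at 3 digits → 079° and 4.885′; 79 + 4.885/60 = 79.0814167
  W → negative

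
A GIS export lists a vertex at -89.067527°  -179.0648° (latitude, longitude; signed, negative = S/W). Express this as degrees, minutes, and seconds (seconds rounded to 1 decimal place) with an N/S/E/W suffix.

89°04′3.1″ S, 179°03′53.3″ W

Latitude is negative → S; |value| = 89.067527
φ: whole degrees 89; 4.05162′ → 4′ and 3.097″
Longitude is negative → W; |value| = 179.064800
λ: 0.064800 × 60 = 3.88800′ → 3′, remainder × 60 = 53.280″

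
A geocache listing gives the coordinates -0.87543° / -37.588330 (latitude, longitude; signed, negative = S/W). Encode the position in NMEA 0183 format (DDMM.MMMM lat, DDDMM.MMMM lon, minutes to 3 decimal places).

0052.526,S / 03735.300,W

Latitude is negative → S; |value| = 0.875430
φ: fractional part 0.875430 → 52.52580 minutes
Longitude is negative → W; |value| = 37.588330
Lon: 37° + 0.588330 × 60 = 37° 35.29980′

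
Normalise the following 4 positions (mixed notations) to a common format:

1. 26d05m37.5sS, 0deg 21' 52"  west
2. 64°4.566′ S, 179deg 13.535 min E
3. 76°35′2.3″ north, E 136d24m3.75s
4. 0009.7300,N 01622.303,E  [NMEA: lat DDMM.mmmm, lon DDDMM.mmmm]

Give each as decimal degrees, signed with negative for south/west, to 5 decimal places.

1. -26.09375, -0.36444
2. -64.07610, 179.22558
3. 76.58397, 136.40104
4. 0.16217, 16.37172

Point 1:
  Latitude: 26° + 5/60 + 37.5/3600 = 26 + 0.083333 + 0.010417 = 26.093750
  S → negative
  Longitude: 21′ + 52″ = 21.86667′; 0 + 21.86667/60 = 0.364444
  hemisphere W, so the sign is −
Point 2:
  Lat: 4.566′ = 0.076100°; total 64.076100
  hemisphere S, so the sign is −
  λ: 13.535′ = 0.225583°; total 179.225583
  E ⇒ keep positive
Point 3:
  Latitude: 76 + 35/60 + 2.3/3600 = 76.583972
  N → positive
  λ: 136° + 24/60 + 3.75/3600 = 136 + 0.400000 + 0.001042 = 136.401042
  E ⇒ keep positive
Point 4:
  φ: degrees = first 2 digits = 0, minutes = 9.73; 0 + 9.73/60 = 0.162167
  N ⇒ keep positive
  λ: split at 3 digits → 016° and 22.303′; 16 + 22.303/60 = 16.371717
  E → positive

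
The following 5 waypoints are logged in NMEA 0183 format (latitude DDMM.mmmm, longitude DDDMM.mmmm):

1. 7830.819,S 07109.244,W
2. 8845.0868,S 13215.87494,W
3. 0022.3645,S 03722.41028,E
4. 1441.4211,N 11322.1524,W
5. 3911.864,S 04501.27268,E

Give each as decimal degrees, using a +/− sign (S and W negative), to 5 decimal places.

1. -78.51365, -71.15407
2. -88.75145, -132.26458
3. -0.37274, 37.37350
4. 14.69035, -113.36921
5. -39.19773, 45.02121

Point 1:
  φ: split at 2 digits → 78° and 30.819′; 78 + 30.819/60 = 78.513650
  S ⇒ negate
  Longitude: degrees = first 3 digits = 71, minutes = 9.244; 71 + 9.244/60 = 71.154067
  W ⇒ negate
Point 2:
  Latitude: split at 2 digits → 88° and 45.0868′; 88 + 45.0868/60 = 88.751447
  hemisphere S, so the sign is −
  Longitude: split at 3 digits → 132° and 15.87494′; 132 + 15.87494/60 = 132.264582
  W ⇒ negate
Point 3:
  Latitude: split at 2 digits → 00° and 22.3645′; 0 + 22.3645/60 = 0.372742
  S → negative
  Longitude: degrees = first 3 digits = 37, minutes = 22.41028; 37 + 22.41028/60 = 37.373505
  E ⇒ keep positive
Point 4:
  Latitude: degrees = first 2 digits = 14, minutes = 41.4211; 14 + 41.4211/60 = 14.690352
  N → positive
  Longitude: split at 3 digits → 113° and 22.1524′; 113 + 22.1524/60 = 113.369207
  hemisphere W, so the sign is −
Point 5:
  Latitude: split at 2 digits → 39° and 11.864′; 39 + 11.864/60 = 39.197733
  S ⇒ negate
  λ: split at 3 digits → 045° and 1.27268′; 45 + 1.27268/60 = 45.021211
  E → positive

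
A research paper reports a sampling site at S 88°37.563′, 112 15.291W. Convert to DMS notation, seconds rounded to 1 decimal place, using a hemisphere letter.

φ: fractional minutes 0.56300 × 60 = 33.780″
Longitude: 15.29100′ → 15′ and 0.29100 × 60 = 17.460″

88°37′33.8″ S, 112°15′17.5″ W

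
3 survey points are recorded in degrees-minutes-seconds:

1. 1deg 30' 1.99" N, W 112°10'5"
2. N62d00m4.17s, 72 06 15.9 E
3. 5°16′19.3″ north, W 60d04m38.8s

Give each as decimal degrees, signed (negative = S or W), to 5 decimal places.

1. 1.50055, -112.16806
2. 62.00116, 72.10442
3. 5.27203, -60.07744

Point 1:
  Latitude: 1° + 30/60 + 1.99/3600 = 1 + 0.500000 + 0.000553 = 1.500553
  N → positive
  λ: 112 + 10/60 + 5/3600 = 112.168056
  W ⇒ negate
Point 2:
  Lat: 62° + 0/60 + 4.17/3600 = 62 + 0.000000 + 0.001158 = 62.001158
  N ⇒ keep positive
  Longitude: 6′ + 15.9″ = 6.26500′; 72 + 6.26500/60 = 72.104417
  E → positive
Point 3:
  Latitude: 16′ + 19.3″ = 16.32167′; 5 + 16.32167/60 = 5.272028
  N → positive
  λ: 4′ + 38.8″ = 4.64667′; 60 + 4.64667/60 = 60.077444
  W ⇒ negate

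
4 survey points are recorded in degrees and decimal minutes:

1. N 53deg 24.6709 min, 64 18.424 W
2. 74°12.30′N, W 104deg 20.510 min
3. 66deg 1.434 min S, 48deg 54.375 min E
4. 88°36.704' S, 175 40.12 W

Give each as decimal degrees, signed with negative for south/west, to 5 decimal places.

Point 1:
  φ: 53 + 24.6709/60 = 53.411182
  N → positive
  Lon: 18.424′ = 0.307067°; total 64.307067
  W → negative
Point 2:
  Lat: 12.3′ = 0.205000°; total 74.205000
  N ⇒ keep positive
  Lon: 104 + 20.51/60 = 104.341833
  W → negative
Point 3:
  Lat: 1.434′ = 0.023900°; total 66.023900
  S → negative
  Longitude: 48 + 54.375/60 = 48.906250
  E → positive
Point 4:
  Lat: 36.704′ = 0.611733°; total 88.611733
  hemisphere S, so the sign is −
  Lon: 40.12′ = 0.668667°; total 175.668667
  hemisphere W, so the sign is −

1. 53.41118, -64.30707
2. 74.20500, -104.34183
3. -66.02390, 48.90625
4. -88.61173, -175.66867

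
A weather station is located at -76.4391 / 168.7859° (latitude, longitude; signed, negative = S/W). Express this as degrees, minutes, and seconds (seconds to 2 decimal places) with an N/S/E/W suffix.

76°26′20.76″ S, 168°47′9.24″ E

Latitude is negative → S; |value| = 76.439100
φ: whole degrees 76; 26.34600′ → 26′ and 20.7600″
Lon: 0.785900° → 47.15400′; 0.15400 × 60 = 9.2400″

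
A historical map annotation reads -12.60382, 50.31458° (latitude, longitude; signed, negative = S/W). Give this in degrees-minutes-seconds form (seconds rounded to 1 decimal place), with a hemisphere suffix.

12°36′13.8″ S, 50°18′52.5″ E

Latitude is negative → S; |value| = 12.603820
Lat: 0.603820° → 36.22920′; 0.22920 × 60 = 13.752″
λ: whole degrees 50; 18.87480′ → 18′ and 52.488″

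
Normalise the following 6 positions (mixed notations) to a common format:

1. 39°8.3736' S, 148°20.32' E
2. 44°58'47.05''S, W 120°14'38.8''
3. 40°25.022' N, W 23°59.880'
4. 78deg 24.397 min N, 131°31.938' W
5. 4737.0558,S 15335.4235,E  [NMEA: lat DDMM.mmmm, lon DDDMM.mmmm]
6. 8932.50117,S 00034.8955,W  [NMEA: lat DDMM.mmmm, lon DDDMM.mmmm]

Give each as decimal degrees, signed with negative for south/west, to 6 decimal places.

Point 1:
  Latitude: 39 + 8.3736/60 = 39.1395600
  hemisphere S, so the sign is −
  Lon: 148 + 20.32/60 = 148.3386667
  E → positive
Point 2:
  Lat: 44 + 58/60 + 47.05/3600 = 44.9797361
  hemisphere S, so the sign is −
  λ: 14′ + 38.8″ = 14.64667′; 120 + 14.64667/60 = 120.2441111
  W → negative
Point 3:
  Lat: 40 + 25.022/60 = 40.4170333
  N → positive
  Longitude: 59.88′ = 0.998000°; total 23.9980000
  W → negative
Point 4:
  Latitude: 78 + 24.397/60 = 78.4066167
  N → positive
  λ: 31.938′ = 0.532300°; total 131.5323000
  hemisphere W, so the sign is −
Point 5:
  Latitude: degrees = first 2 digits = 47, minutes = 37.0558; 47 + 37.0558/60 = 47.6175967
  hemisphere S, so the sign is −
  Longitude: split at 3 digits → 153° and 35.4235′; 153 + 35.4235/60 = 153.5903917
  E ⇒ keep positive
Point 6:
  Latitude: degrees = first 2 digits = 89, minutes = 32.50117; 89 + 32.50117/60 = 89.5416862
  hemisphere S, so the sign is −
  Lon: split at 3 digits → 000° and 34.8955′; 0 + 34.8955/60 = 0.5815917
  hemisphere W, so the sign is −

1. -39.139560, 148.338667
2. -44.979736, -120.244111
3. 40.417033, -23.998000
4. 78.406617, -131.532300
5. -47.617597, 153.590392
6. -89.541686, -0.581592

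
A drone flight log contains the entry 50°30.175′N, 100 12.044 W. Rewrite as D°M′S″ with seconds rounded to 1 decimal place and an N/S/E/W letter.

φ: fractional minutes 0.17500 × 60 = 10.500″
Longitude: 12.04400′ → 12′ and 0.04400 × 60 = 2.640″

50°30′10.5″ N, 100°12′2.6″ W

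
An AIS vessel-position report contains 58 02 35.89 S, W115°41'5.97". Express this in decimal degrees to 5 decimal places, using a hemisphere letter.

φ: 58° + 2/60 + 35.89/3600 = 58 + 0.033333 + 0.009969 = 58.043303
Longitude: 115 + 41/60 + 5.97/3600 = 115.684992

58.04330° S, 115.68499° W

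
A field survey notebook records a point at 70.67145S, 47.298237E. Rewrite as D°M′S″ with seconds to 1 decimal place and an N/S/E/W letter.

70°40′17.2″ S, 47°17′53.7″ E

Lat: 0.671450 × 60 = 40.28700′ → 40′, remainder × 60 = 17.220″
Longitude: 0.298237 × 60 = 17.89422′ → 17′, remainder × 60 = 53.653″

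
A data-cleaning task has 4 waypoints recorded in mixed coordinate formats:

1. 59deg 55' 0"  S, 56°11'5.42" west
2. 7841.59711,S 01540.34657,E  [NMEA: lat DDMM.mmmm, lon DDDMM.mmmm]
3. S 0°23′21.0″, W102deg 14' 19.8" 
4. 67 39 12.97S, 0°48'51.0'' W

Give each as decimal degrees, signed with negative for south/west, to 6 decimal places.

Point 1:
  Lat: 59 + 55/60 + 0/3600 = 59.9166667
  hemisphere S, so the sign is −
  Lon: 56 + 11/60 + 5.42/3600 = 56.1848389
  W ⇒ negate
Point 2:
  Lat: split at 2 digits → 78° and 41.59711′; 78 + 41.59711/60 = 78.6932852
  hemisphere S, so the sign is −
  Longitude: split at 3 digits → 015° and 40.34657′; 15 + 40.34657/60 = 15.6724428
  E ⇒ keep positive
Point 3:
  φ: 0 + 23/60 + 21/3600 = 0.3891667
  hemisphere S, so the sign is −
  Longitude: 14′ + 19.8″ = 14.33000′; 102 + 14.33000/60 = 102.2388333
  W → negative
Point 4:
  φ: 39′ + 12.97″ = 39.21617′; 67 + 39.21617/60 = 67.6536028
  S → negative
  Longitude: 48′ + 51″ = 48.85000′; 0 + 48.85000/60 = 0.8141667
  hemisphere W, so the sign is −

1. -59.916667, -56.184839
2. -78.693285, 15.672443
3. -0.389167, -102.238833
4. -67.653603, -0.814167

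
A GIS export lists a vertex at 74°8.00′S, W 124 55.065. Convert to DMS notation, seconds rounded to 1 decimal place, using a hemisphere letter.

Latitude: fractional minutes 0.00000 × 60 = 0.000″
Longitude: 55.06500′ → 55′ and 0.06500 × 60 = 3.900″

74°08′0.0″ S, 124°55′3.9″ W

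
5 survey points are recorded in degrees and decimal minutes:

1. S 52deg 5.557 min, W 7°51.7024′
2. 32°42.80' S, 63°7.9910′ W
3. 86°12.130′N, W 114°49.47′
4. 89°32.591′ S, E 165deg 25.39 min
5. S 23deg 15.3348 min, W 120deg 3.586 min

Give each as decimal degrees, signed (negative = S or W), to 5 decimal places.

1. -52.09262, -7.86171
2. -32.71333, -63.13318
3. 86.20217, -114.82450
4. -89.54318, 165.42317
5. -23.25558, -120.05977

Point 1:
  φ: 52 + 5.557/60 = 52.092617
  S ⇒ negate
  λ: 51.7024′ = 0.861707°; total 7.861707
  hemisphere W, so the sign is −
Point 2:
  Latitude: 32 + 42.8/60 = 32.713333
  hemisphere S, so the sign is −
  Lon: 7.991′ = 0.133183°; total 63.133183
  hemisphere W, so the sign is −
Point 3:
  Lat: 86 + 12.13/60 = 86.202167
  N ⇒ keep positive
  λ: 114 + 49.47/60 = 114.824500
  W ⇒ negate
Point 4:
  φ: 89 + 32.591/60 = 89.543183
  hemisphere S, so the sign is −
  λ: 25.39′ = 0.423167°; total 165.423167
  E → positive
Point 5:
  Latitude: 15.3348′ = 0.255580°; total 23.255580
  hemisphere S, so the sign is −
  λ: 120 + 3.586/60 = 120.059767
  W ⇒ negate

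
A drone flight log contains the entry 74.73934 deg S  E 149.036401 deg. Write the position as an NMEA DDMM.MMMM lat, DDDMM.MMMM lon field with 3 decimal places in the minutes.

Lat: minutes = (74.739340 − 74) × 60 = 44.36040
Lon: minutes = (149.036401 − 149) × 60 = 2.18406

7444.360,S / 14902.184,E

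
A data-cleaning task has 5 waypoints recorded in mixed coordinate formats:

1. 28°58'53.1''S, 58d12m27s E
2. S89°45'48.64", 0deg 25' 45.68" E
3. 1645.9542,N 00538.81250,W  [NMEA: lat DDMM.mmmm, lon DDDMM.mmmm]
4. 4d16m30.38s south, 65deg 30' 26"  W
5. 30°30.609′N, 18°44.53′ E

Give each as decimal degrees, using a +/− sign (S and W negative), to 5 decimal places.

Point 1:
  φ: 28° + 58/60 + 53.1/3600 = 28 + 0.966667 + 0.014750 = 28.981417
  S → negative
  λ: 58 + 12/60 + 27/3600 = 58.207500
  E ⇒ keep positive
Point 2:
  Latitude: 89 + 45/60 + 48.64/3600 = 89.763511
  hemisphere S, so the sign is −
  Lon: 0° + 25/60 + 45.68/3600 = 0 + 0.416667 + 0.012689 = 0.429356
  E ⇒ keep positive
Point 3:
  Latitude: degrees = first 2 digits = 16, minutes = 45.9542; 16 + 45.9542/60 = 16.765903
  N → positive
  Lon: split at 3 digits → 005° and 38.8125′; 5 + 38.8125/60 = 5.646875
  W ⇒ negate
Point 4:
  Lat: 4 + 16/60 + 30.38/3600 = 4.275106
  S ⇒ negate
  Lon: 65 + 30/60 + 26/3600 = 65.507222
  hemisphere W, so the sign is −
Point 5:
  φ: 30 + 30.609/60 = 30.510150
  N ⇒ keep positive
  λ: 44.53′ = 0.742167°; total 18.742167
  E → positive

1. -28.98142, 58.20750
2. -89.76351, 0.42936
3. 16.76590, -5.64688
4. -4.27511, -65.50722
5. 30.51015, 18.74217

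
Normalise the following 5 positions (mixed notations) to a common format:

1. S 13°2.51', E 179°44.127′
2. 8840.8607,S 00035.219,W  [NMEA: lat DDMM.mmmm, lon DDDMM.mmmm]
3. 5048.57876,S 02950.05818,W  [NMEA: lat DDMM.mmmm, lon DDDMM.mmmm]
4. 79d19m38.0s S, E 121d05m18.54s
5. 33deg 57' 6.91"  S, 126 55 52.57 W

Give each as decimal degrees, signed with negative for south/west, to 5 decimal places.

1. -13.04183, 179.73545
2. -88.68101, -0.58698
3. -50.80965, -29.83430
4. -79.32722, 121.08848
5. -33.95192, -126.93127

Point 1:
  Lat: 13 + 2.51/60 = 13.041833
  S → negative
  Longitude: 44.127′ = 0.735450°; total 179.735450
  E → positive
Point 2:
  Lat: degrees = first 2 digits = 88, minutes = 40.8607; 88 + 40.8607/60 = 88.681012
  S ⇒ negate
  λ: split at 3 digits → 000° and 35.219′; 0 + 35.219/60 = 0.586983
  hemisphere W, so the sign is −
Point 3:
  Latitude: degrees = first 2 digits = 50, minutes = 48.57876; 50 + 48.57876/60 = 50.809646
  S → negative
  Lon: degrees = first 3 digits = 29, minutes = 50.05818; 29 + 50.05818/60 = 29.834303
  W ⇒ negate
Point 4:
  φ: 79° + 19/60 + 38/3600 = 79 + 0.316667 + 0.010556 = 79.327222
  S → negative
  λ: 121 + 5/60 + 18.54/3600 = 121.088483
  E → positive
Point 5:
  Latitude: 57′ + 6.91″ = 57.11517′; 33 + 57.11517/60 = 33.951919
  hemisphere S, so the sign is −
  Lon: 126 + 55/60 + 52.57/3600 = 126.931269
  W ⇒ negate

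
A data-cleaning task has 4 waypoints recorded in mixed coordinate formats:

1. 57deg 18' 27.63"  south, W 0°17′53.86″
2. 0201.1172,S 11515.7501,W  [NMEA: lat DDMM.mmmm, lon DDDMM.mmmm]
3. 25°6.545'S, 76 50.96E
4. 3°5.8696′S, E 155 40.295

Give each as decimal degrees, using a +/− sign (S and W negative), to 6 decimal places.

Point 1:
  Latitude: 18′ + 27.63″ = 18.46050′; 57 + 18.46050/60 = 57.3076750
  S ⇒ negate
  Lon: 0° + 17/60 + 53.86/3600 = 0 + 0.283333 + 0.014961 = 0.2982944
  W → negative
Point 2:
  φ: degrees = first 2 digits = 2, minutes = 1.1172; 2 + 1.1172/60 = 2.0186200
  S → negative
  Lon: split at 3 digits → 115° and 15.7501′; 115 + 15.7501/60 = 115.2625017
  hemisphere W, so the sign is −
Point 3:
  φ: 6.545′ = 0.109083°; total 25.1090833
  S ⇒ negate
  Lon: 50.96′ = 0.849333°; total 76.8493333
  E ⇒ keep positive
Point 4:
  Lat: 5.8696′ = 0.097827°; total 3.0978267
  S → negative
  Lon: 40.295′ = 0.671583°; total 155.6715833
  E ⇒ keep positive

1. -57.307675, -0.298294
2. -2.018620, -115.262502
3. -25.109083, 76.849333
4. -3.097827, 155.671583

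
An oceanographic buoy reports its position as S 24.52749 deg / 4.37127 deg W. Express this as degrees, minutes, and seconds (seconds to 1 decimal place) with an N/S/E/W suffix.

Lat: 0.527490 × 60 = 31.64940′ → 31′, remainder × 60 = 38.964″
Lon: whole degrees 4; 22.27620′ → 22′ and 16.572″

24°31′39.0″ S, 4°22′16.6″ W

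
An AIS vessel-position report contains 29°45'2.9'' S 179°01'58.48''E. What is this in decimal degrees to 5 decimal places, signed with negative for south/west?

φ: 29° + 45/60 + 2.9/3600 = 29 + 0.750000 + 0.000806 = 29.750806
S → negative
Longitude: 1′ + 58.48″ = 1.97467′; 179 + 1.97467/60 = 179.032911
E ⇒ keep positive

-29.75081, 179.03291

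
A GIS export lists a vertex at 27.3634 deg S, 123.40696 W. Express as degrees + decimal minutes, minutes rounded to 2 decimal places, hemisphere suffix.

27° 21.80′ S, 123° 24.42′ W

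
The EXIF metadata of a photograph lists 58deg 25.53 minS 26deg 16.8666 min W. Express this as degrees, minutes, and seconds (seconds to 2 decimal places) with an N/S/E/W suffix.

58°25′31.80″ S, 26°16′52.00″ W

Lat: fractional minutes 0.53000 × 60 = 31.8000″
Longitude: 16.86660′ → 16′ and 0.86660 × 60 = 51.9960″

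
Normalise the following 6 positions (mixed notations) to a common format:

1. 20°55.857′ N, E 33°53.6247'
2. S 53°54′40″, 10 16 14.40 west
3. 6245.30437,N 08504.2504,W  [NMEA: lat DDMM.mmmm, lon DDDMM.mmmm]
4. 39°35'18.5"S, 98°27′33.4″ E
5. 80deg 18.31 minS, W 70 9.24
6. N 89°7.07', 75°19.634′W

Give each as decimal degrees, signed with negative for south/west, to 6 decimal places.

1. 20.930950, 33.893745
2. -53.911111, -10.270667
3. 62.755073, -85.070840
4. -39.588472, 98.459278
5. -80.305167, -70.154000
6. 89.117833, -75.327233

Point 1:
  φ: 55.857′ = 0.930950°; total 20.9309500
  N ⇒ keep positive
  Longitude: 53.6247′ = 0.893745°; total 33.8937450
  E → positive
Point 2:
  Latitude: 54′ + 40″ = 54.66667′; 53 + 54.66667/60 = 53.9111111
  hemisphere S, so the sign is −
  Lon: 10° + 16/60 + 14.4/3600 = 10 + 0.266667 + 0.004000 = 10.2706667
  W → negative
Point 3:
  Latitude: degrees = first 2 digits = 62, minutes = 45.30437; 62 + 45.30437/60 = 62.7550728
  N ⇒ keep positive
  Longitude: degrees = first 3 digits = 85, minutes = 4.2504; 85 + 4.2504/60 = 85.0708400
  W → negative
Point 4:
  φ: 39 + 35/60 + 18.5/3600 = 39.5884722
  hemisphere S, so the sign is −
  λ: 98 + 27/60 + 33.4/3600 = 98.4592778
  E ⇒ keep positive
Point 5:
  φ: 80 + 18.31/60 = 80.3051667
  S → negative
  Longitude: 70 + 9.24/60 = 70.1540000
  hemisphere W, so the sign is −
Point 6:
  Latitude: 89 + 7.07/60 = 89.1178333
  N ⇒ keep positive
  λ: 75 + 19.634/60 = 75.3272333
  hemisphere W, so the sign is −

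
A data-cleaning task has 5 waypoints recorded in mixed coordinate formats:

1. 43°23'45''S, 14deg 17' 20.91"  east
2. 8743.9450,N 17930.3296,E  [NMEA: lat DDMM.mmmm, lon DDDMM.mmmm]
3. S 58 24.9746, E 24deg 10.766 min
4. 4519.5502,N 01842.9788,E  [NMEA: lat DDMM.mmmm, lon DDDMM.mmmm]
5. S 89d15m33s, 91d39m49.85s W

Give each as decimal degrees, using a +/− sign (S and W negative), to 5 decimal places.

1. -43.39583, 14.28914
2. 87.73242, 179.50549
3. -58.41624, 24.17943
4. 45.32584, 18.71631
5. -89.25917, -91.66385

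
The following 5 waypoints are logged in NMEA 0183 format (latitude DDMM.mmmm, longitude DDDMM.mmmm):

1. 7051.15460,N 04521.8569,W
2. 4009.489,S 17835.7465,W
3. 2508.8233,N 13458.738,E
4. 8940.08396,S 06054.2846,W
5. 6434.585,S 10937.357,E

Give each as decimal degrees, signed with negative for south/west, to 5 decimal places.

Point 1:
  Lat: split at 2 digits → 70° and 51.1546′; 70 + 51.1546/60 = 70.852577
  N ⇒ keep positive
  Lon: split at 3 digits → 045° and 21.8569′; 45 + 21.8569/60 = 45.364282
  hemisphere W, so the sign is −
Point 2:
  Latitude: split at 2 digits → 40° and 9.489′; 40 + 9.489/60 = 40.158150
  hemisphere S, so the sign is −
  Lon: degrees = first 3 digits = 178, minutes = 35.7465; 178 + 35.7465/60 = 178.595775
  hemisphere W, so the sign is −
Point 3:
  Latitude: split at 2 digits → 25° and 8.8233′; 25 + 8.8233/60 = 25.147055
  N → positive
  Lon: degrees = first 3 digits = 134, minutes = 58.738; 134 + 58.738/60 = 134.978967
  E ⇒ keep positive
Point 4:
  φ: degrees = first 2 digits = 89, minutes = 40.08396; 89 + 40.08396/60 = 89.668066
  S → negative
  λ: degrees = first 3 digits = 60, minutes = 54.2846; 60 + 54.2846/60 = 60.904743
  W ⇒ negate
Point 5:
  Latitude: degrees = first 2 digits = 64, minutes = 34.585; 64 + 34.585/60 = 64.576417
  hemisphere S, so the sign is −
  Longitude: degrees = first 3 digits = 109, minutes = 37.357; 109 + 37.357/60 = 109.622617
  E ⇒ keep positive

1. 70.85258, -45.36428
2. -40.15815, -178.59578
3. 25.14706, 134.97897
4. -89.66807, -60.90474
5. -64.57642, 109.62262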